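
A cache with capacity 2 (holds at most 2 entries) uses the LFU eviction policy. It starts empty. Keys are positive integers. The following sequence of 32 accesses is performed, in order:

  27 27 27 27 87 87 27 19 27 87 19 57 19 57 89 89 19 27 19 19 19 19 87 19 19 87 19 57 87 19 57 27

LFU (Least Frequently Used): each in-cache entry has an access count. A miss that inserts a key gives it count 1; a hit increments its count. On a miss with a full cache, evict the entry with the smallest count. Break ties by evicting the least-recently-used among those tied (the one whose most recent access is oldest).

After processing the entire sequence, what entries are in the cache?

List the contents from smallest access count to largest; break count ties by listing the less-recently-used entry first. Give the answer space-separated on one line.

LFU simulation (capacity=2):
  1. access 27: MISS. Cache: [27(c=1)]
  2. access 27: HIT, count now 2. Cache: [27(c=2)]
  3. access 27: HIT, count now 3. Cache: [27(c=3)]
  4. access 27: HIT, count now 4. Cache: [27(c=4)]
  5. access 87: MISS. Cache: [87(c=1) 27(c=4)]
  6. access 87: HIT, count now 2. Cache: [87(c=2) 27(c=4)]
  7. access 27: HIT, count now 5. Cache: [87(c=2) 27(c=5)]
  8. access 19: MISS, evict 87(c=2). Cache: [19(c=1) 27(c=5)]
  9. access 27: HIT, count now 6. Cache: [19(c=1) 27(c=6)]
  10. access 87: MISS, evict 19(c=1). Cache: [87(c=1) 27(c=6)]
  11. access 19: MISS, evict 87(c=1). Cache: [19(c=1) 27(c=6)]
  12. access 57: MISS, evict 19(c=1). Cache: [57(c=1) 27(c=6)]
  13. access 19: MISS, evict 57(c=1). Cache: [19(c=1) 27(c=6)]
  14. access 57: MISS, evict 19(c=1). Cache: [57(c=1) 27(c=6)]
  15. access 89: MISS, evict 57(c=1). Cache: [89(c=1) 27(c=6)]
  16. access 89: HIT, count now 2. Cache: [89(c=2) 27(c=6)]
  17. access 19: MISS, evict 89(c=2). Cache: [19(c=1) 27(c=6)]
  18. access 27: HIT, count now 7. Cache: [19(c=1) 27(c=7)]
  19. access 19: HIT, count now 2. Cache: [19(c=2) 27(c=7)]
  20. access 19: HIT, count now 3. Cache: [19(c=3) 27(c=7)]
  21. access 19: HIT, count now 4. Cache: [19(c=4) 27(c=7)]
  22. access 19: HIT, count now 5. Cache: [19(c=5) 27(c=7)]
  23. access 87: MISS, evict 19(c=5). Cache: [87(c=1) 27(c=7)]
  24. access 19: MISS, evict 87(c=1). Cache: [19(c=1) 27(c=7)]
  25. access 19: HIT, count now 2. Cache: [19(c=2) 27(c=7)]
  26. access 87: MISS, evict 19(c=2). Cache: [87(c=1) 27(c=7)]
  27. access 19: MISS, evict 87(c=1). Cache: [19(c=1) 27(c=7)]
  28. access 57: MISS, evict 19(c=1). Cache: [57(c=1) 27(c=7)]
  29. access 87: MISS, evict 57(c=1). Cache: [87(c=1) 27(c=7)]
  30. access 19: MISS, evict 87(c=1). Cache: [19(c=1) 27(c=7)]
  31. access 57: MISS, evict 19(c=1). Cache: [57(c=1) 27(c=7)]
  32. access 27: HIT, count now 8. Cache: [57(c=1) 27(c=8)]
Total: 14 hits, 18 misses, 16 evictions

Answer: 57 27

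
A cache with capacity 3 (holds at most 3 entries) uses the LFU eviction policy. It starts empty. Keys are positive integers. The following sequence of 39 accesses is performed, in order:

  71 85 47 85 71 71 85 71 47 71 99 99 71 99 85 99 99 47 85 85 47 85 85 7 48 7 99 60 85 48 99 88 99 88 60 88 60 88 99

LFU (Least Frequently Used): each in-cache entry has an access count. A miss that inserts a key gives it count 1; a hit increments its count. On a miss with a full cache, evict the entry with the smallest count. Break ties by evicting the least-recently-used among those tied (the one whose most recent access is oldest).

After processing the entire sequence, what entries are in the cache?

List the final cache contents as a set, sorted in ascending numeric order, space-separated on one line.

Answer: 71 88 99

Derivation:
LFU simulation (capacity=3):
  1. access 71: MISS. Cache: [71(c=1)]
  2. access 85: MISS. Cache: [71(c=1) 85(c=1)]
  3. access 47: MISS. Cache: [71(c=1) 85(c=1) 47(c=1)]
  4. access 85: HIT, count now 2. Cache: [71(c=1) 47(c=1) 85(c=2)]
  5. access 71: HIT, count now 2. Cache: [47(c=1) 85(c=2) 71(c=2)]
  6. access 71: HIT, count now 3. Cache: [47(c=1) 85(c=2) 71(c=3)]
  7. access 85: HIT, count now 3. Cache: [47(c=1) 71(c=3) 85(c=3)]
  8. access 71: HIT, count now 4. Cache: [47(c=1) 85(c=3) 71(c=4)]
  9. access 47: HIT, count now 2. Cache: [47(c=2) 85(c=3) 71(c=4)]
  10. access 71: HIT, count now 5. Cache: [47(c=2) 85(c=3) 71(c=5)]
  11. access 99: MISS, evict 47(c=2). Cache: [99(c=1) 85(c=3) 71(c=5)]
  12. access 99: HIT, count now 2. Cache: [99(c=2) 85(c=3) 71(c=5)]
  13. access 71: HIT, count now 6. Cache: [99(c=2) 85(c=3) 71(c=6)]
  14. access 99: HIT, count now 3. Cache: [85(c=3) 99(c=3) 71(c=6)]
  15. access 85: HIT, count now 4. Cache: [99(c=3) 85(c=4) 71(c=6)]
  16. access 99: HIT, count now 4. Cache: [85(c=4) 99(c=4) 71(c=6)]
  17. access 99: HIT, count now 5. Cache: [85(c=4) 99(c=5) 71(c=6)]
  18. access 47: MISS, evict 85(c=4). Cache: [47(c=1) 99(c=5) 71(c=6)]
  19. access 85: MISS, evict 47(c=1). Cache: [85(c=1) 99(c=5) 71(c=6)]
  20. access 85: HIT, count now 2. Cache: [85(c=2) 99(c=5) 71(c=6)]
  21. access 47: MISS, evict 85(c=2). Cache: [47(c=1) 99(c=5) 71(c=6)]
  22. access 85: MISS, evict 47(c=1). Cache: [85(c=1) 99(c=5) 71(c=6)]
  23. access 85: HIT, count now 2. Cache: [85(c=2) 99(c=5) 71(c=6)]
  24. access 7: MISS, evict 85(c=2). Cache: [7(c=1) 99(c=5) 71(c=6)]
  25. access 48: MISS, evict 7(c=1). Cache: [48(c=1) 99(c=5) 71(c=6)]
  26. access 7: MISS, evict 48(c=1). Cache: [7(c=1) 99(c=5) 71(c=6)]
  27. access 99: HIT, count now 6. Cache: [7(c=1) 71(c=6) 99(c=6)]
  28. access 60: MISS, evict 7(c=1). Cache: [60(c=1) 71(c=6) 99(c=6)]
  29. access 85: MISS, evict 60(c=1). Cache: [85(c=1) 71(c=6) 99(c=6)]
  30. access 48: MISS, evict 85(c=1). Cache: [48(c=1) 71(c=6) 99(c=6)]
  31. access 99: HIT, count now 7. Cache: [48(c=1) 71(c=6) 99(c=7)]
  32. access 88: MISS, evict 48(c=1). Cache: [88(c=1) 71(c=6) 99(c=7)]
  33. access 99: HIT, count now 8. Cache: [88(c=1) 71(c=6) 99(c=8)]
  34. access 88: HIT, count now 2. Cache: [88(c=2) 71(c=6) 99(c=8)]
  35. access 60: MISS, evict 88(c=2). Cache: [60(c=1) 71(c=6) 99(c=8)]
  36. access 88: MISS, evict 60(c=1). Cache: [88(c=1) 71(c=6) 99(c=8)]
  37. access 60: MISS, evict 88(c=1). Cache: [60(c=1) 71(c=6) 99(c=8)]
  38. access 88: MISS, evict 60(c=1). Cache: [88(c=1) 71(c=6) 99(c=8)]
  39. access 99: HIT, count now 9. Cache: [88(c=1) 71(c=6) 99(c=9)]
Total: 20 hits, 19 misses, 16 evictions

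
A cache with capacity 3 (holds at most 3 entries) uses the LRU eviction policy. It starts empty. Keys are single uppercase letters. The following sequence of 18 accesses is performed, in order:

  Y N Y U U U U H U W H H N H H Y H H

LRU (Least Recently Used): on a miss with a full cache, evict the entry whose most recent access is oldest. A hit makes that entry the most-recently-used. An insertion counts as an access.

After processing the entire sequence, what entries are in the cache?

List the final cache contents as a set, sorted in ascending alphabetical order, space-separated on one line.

Answer: H N Y

Derivation:
LRU simulation (capacity=3):
  1. access Y: MISS. Cache (LRU->MRU): [Y]
  2. access N: MISS. Cache (LRU->MRU): [Y N]
  3. access Y: HIT. Cache (LRU->MRU): [N Y]
  4. access U: MISS. Cache (LRU->MRU): [N Y U]
  5. access U: HIT. Cache (LRU->MRU): [N Y U]
  6. access U: HIT. Cache (LRU->MRU): [N Y U]
  7. access U: HIT. Cache (LRU->MRU): [N Y U]
  8. access H: MISS, evict N. Cache (LRU->MRU): [Y U H]
  9. access U: HIT. Cache (LRU->MRU): [Y H U]
  10. access W: MISS, evict Y. Cache (LRU->MRU): [H U W]
  11. access H: HIT. Cache (LRU->MRU): [U W H]
  12. access H: HIT. Cache (LRU->MRU): [U W H]
  13. access N: MISS, evict U. Cache (LRU->MRU): [W H N]
  14. access H: HIT. Cache (LRU->MRU): [W N H]
  15. access H: HIT. Cache (LRU->MRU): [W N H]
  16. access Y: MISS, evict W. Cache (LRU->MRU): [N H Y]
  17. access H: HIT. Cache (LRU->MRU): [N Y H]
  18. access H: HIT. Cache (LRU->MRU): [N Y H]
Total: 11 hits, 7 misses, 4 evictions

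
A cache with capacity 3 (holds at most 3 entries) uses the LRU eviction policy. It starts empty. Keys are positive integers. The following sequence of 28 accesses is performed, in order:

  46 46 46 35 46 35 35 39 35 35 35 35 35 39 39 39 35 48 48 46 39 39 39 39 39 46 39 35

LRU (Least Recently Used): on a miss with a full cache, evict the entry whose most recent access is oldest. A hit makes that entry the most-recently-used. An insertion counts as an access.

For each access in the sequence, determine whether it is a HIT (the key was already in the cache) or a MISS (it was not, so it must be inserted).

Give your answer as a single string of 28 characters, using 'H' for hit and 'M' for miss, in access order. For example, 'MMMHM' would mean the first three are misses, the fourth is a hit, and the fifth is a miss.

Answer: MHHMHHHMHHHHHHHHHMHMMHHHHHHM

Derivation:
LRU simulation (capacity=3):
  1. access 46: MISS. Cache (LRU->MRU): [46]
  2. access 46: HIT. Cache (LRU->MRU): [46]
  3. access 46: HIT. Cache (LRU->MRU): [46]
  4. access 35: MISS. Cache (LRU->MRU): [46 35]
  5. access 46: HIT. Cache (LRU->MRU): [35 46]
  6. access 35: HIT. Cache (LRU->MRU): [46 35]
  7. access 35: HIT. Cache (LRU->MRU): [46 35]
  8. access 39: MISS. Cache (LRU->MRU): [46 35 39]
  9. access 35: HIT. Cache (LRU->MRU): [46 39 35]
  10. access 35: HIT. Cache (LRU->MRU): [46 39 35]
  11. access 35: HIT. Cache (LRU->MRU): [46 39 35]
  12. access 35: HIT. Cache (LRU->MRU): [46 39 35]
  13. access 35: HIT. Cache (LRU->MRU): [46 39 35]
  14. access 39: HIT. Cache (LRU->MRU): [46 35 39]
  15. access 39: HIT. Cache (LRU->MRU): [46 35 39]
  16. access 39: HIT. Cache (LRU->MRU): [46 35 39]
  17. access 35: HIT. Cache (LRU->MRU): [46 39 35]
  18. access 48: MISS, evict 46. Cache (LRU->MRU): [39 35 48]
  19. access 48: HIT. Cache (LRU->MRU): [39 35 48]
  20. access 46: MISS, evict 39. Cache (LRU->MRU): [35 48 46]
  21. access 39: MISS, evict 35. Cache (LRU->MRU): [48 46 39]
  22. access 39: HIT. Cache (LRU->MRU): [48 46 39]
  23. access 39: HIT. Cache (LRU->MRU): [48 46 39]
  24. access 39: HIT. Cache (LRU->MRU): [48 46 39]
  25. access 39: HIT. Cache (LRU->MRU): [48 46 39]
  26. access 46: HIT. Cache (LRU->MRU): [48 39 46]
  27. access 39: HIT. Cache (LRU->MRU): [48 46 39]
  28. access 35: MISS, evict 48. Cache (LRU->MRU): [46 39 35]
Total: 21 hits, 7 misses, 4 evictions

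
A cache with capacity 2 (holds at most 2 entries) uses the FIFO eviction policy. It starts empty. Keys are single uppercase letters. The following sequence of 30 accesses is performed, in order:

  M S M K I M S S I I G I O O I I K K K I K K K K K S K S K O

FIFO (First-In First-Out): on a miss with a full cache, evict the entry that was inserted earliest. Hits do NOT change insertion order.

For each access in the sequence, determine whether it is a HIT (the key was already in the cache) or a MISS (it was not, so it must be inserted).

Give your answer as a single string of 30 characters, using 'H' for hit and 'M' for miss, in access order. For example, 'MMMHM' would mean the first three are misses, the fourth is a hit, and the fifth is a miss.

FIFO simulation (capacity=2):
  1. access M: MISS. Cache (old->new): [M]
  2. access S: MISS. Cache (old->new): [M S]
  3. access M: HIT. Cache (old->new): [M S]
  4. access K: MISS, evict M. Cache (old->new): [S K]
  5. access I: MISS, evict S. Cache (old->new): [K I]
  6. access M: MISS, evict K. Cache (old->new): [I M]
  7. access S: MISS, evict I. Cache (old->new): [M S]
  8. access S: HIT. Cache (old->new): [M S]
  9. access I: MISS, evict M. Cache (old->new): [S I]
  10. access I: HIT. Cache (old->new): [S I]
  11. access G: MISS, evict S. Cache (old->new): [I G]
  12. access I: HIT. Cache (old->new): [I G]
  13. access O: MISS, evict I. Cache (old->new): [G O]
  14. access O: HIT. Cache (old->new): [G O]
  15. access I: MISS, evict G. Cache (old->new): [O I]
  16. access I: HIT. Cache (old->new): [O I]
  17. access K: MISS, evict O. Cache (old->new): [I K]
  18. access K: HIT. Cache (old->new): [I K]
  19. access K: HIT. Cache (old->new): [I K]
  20. access I: HIT. Cache (old->new): [I K]
  21. access K: HIT. Cache (old->new): [I K]
  22. access K: HIT. Cache (old->new): [I K]
  23. access K: HIT. Cache (old->new): [I K]
  24. access K: HIT. Cache (old->new): [I K]
  25. access K: HIT. Cache (old->new): [I K]
  26. access S: MISS, evict I. Cache (old->new): [K S]
  27. access K: HIT. Cache (old->new): [K S]
  28. access S: HIT. Cache (old->new): [K S]
  29. access K: HIT. Cache (old->new): [K S]
  30. access O: MISS, evict K. Cache (old->new): [S O]
Total: 17 hits, 13 misses, 11 evictions

Answer: MMHMMMMHMHMHMHMHMHHHHHHHHMHHHM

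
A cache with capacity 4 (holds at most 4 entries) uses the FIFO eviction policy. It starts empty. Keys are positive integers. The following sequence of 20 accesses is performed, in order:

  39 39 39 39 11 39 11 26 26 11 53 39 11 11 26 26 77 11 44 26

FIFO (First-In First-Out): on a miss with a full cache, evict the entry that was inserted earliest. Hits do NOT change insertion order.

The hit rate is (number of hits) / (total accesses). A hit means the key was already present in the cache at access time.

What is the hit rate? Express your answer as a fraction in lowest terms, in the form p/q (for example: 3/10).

Answer: 7/10

Derivation:
FIFO simulation (capacity=4):
  1. access 39: MISS. Cache (old->new): [39]
  2. access 39: HIT. Cache (old->new): [39]
  3. access 39: HIT. Cache (old->new): [39]
  4. access 39: HIT. Cache (old->new): [39]
  5. access 11: MISS. Cache (old->new): [39 11]
  6. access 39: HIT. Cache (old->new): [39 11]
  7. access 11: HIT. Cache (old->new): [39 11]
  8. access 26: MISS. Cache (old->new): [39 11 26]
  9. access 26: HIT. Cache (old->new): [39 11 26]
  10. access 11: HIT. Cache (old->new): [39 11 26]
  11. access 53: MISS. Cache (old->new): [39 11 26 53]
  12. access 39: HIT. Cache (old->new): [39 11 26 53]
  13. access 11: HIT. Cache (old->new): [39 11 26 53]
  14. access 11: HIT. Cache (old->new): [39 11 26 53]
  15. access 26: HIT. Cache (old->new): [39 11 26 53]
  16. access 26: HIT. Cache (old->new): [39 11 26 53]
  17. access 77: MISS, evict 39. Cache (old->new): [11 26 53 77]
  18. access 11: HIT. Cache (old->new): [11 26 53 77]
  19. access 44: MISS, evict 11. Cache (old->new): [26 53 77 44]
  20. access 26: HIT. Cache (old->new): [26 53 77 44]
Total: 14 hits, 6 misses, 2 evictions

Hit rate = 14/20 = 7/10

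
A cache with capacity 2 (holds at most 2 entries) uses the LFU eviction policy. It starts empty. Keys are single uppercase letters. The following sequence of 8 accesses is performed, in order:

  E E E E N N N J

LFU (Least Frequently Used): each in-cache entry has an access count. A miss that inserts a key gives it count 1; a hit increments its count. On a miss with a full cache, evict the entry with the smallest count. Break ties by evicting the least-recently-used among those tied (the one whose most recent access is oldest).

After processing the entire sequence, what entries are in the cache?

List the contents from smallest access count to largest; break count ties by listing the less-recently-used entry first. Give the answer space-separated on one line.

LFU simulation (capacity=2):
  1. access E: MISS. Cache: [E(c=1)]
  2. access E: HIT, count now 2. Cache: [E(c=2)]
  3. access E: HIT, count now 3. Cache: [E(c=3)]
  4. access E: HIT, count now 4. Cache: [E(c=4)]
  5. access N: MISS. Cache: [N(c=1) E(c=4)]
  6. access N: HIT, count now 2. Cache: [N(c=2) E(c=4)]
  7. access N: HIT, count now 3. Cache: [N(c=3) E(c=4)]
  8. access J: MISS, evict N(c=3). Cache: [J(c=1) E(c=4)]
Total: 5 hits, 3 misses, 1 evictions

Answer: J E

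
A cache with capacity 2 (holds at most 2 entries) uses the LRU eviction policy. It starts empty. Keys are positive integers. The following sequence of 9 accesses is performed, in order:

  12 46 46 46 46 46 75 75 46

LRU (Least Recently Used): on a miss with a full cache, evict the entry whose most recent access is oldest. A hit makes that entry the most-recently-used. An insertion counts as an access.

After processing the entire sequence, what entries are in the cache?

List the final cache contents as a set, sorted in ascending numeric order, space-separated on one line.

Answer: 46 75

Derivation:
LRU simulation (capacity=2):
  1. access 12: MISS. Cache (LRU->MRU): [12]
  2. access 46: MISS. Cache (LRU->MRU): [12 46]
  3. access 46: HIT. Cache (LRU->MRU): [12 46]
  4. access 46: HIT. Cache (LRU->MRU): [12 46]
  5. access 46: HIT. Cache (LRU->MRU): [12 46]
  6. access 46: HIT. Cache (LRU->MRU): [12 46]
  7. access 75: MISS, evict 12. Cache (LRU->MRU): [46 75]
  8. access 75: HIT. Cache (LRU->MRU): [46 75]
  9. access 46: HIT. Cache (LRU->MRU): [75 46]
Total: 6 hits, 3 misses, 1 evictions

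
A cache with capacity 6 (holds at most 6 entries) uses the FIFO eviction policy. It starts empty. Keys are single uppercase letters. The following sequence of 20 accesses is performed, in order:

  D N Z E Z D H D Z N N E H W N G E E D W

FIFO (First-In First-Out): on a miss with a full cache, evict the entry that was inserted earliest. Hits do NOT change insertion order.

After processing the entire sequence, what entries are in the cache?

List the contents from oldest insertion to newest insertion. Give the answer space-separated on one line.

Answer: Z E H W G D

Derivation:
FIFO simulation (capacity=6):
  1. access D: MISS. Cache (old->new): [D]
  2. access N: MISS. Cache (old->new): [D N]
  3. access Z: MISS. Cache (old->new): [D N Z]
  4. access E: MISS. Cache (old->new): [D N Z E]
  5. access Z: HIT. Cache (old->new): [D N Z E]
  6. access D: HIT. Cache (old->new): [D N Z E]
  7. access H: MISS. Cache (old->new): [D N Z E H]
  8. access D: HIT. Cache (old->new): [D N Z E H]
  9. access Z: HIT. Cache (old->new): [D N Z E H]
  10. access N: HIT. Cache (old->new): [D N Z E H]
  11. access N: HIT. Cache (old->new): [D N Z E H]
  12. access E: HIT. Cache (old->new): [D N Z E H]
  13. access H: HIT. Cache (old->new): [D N Z E H]
  14. access W: MISS. Cache (old->new): [D N Z E H W]
  15. access N: HIT. Cache (old->new): [D N Z E H W]
  16. access G: MISS, evict D. Cache (old->new): [N Z E H W G]
  17. access E: HIT. Cache (old->new): [N Z E H W G]
  18. access E: HIT. Cache (old->new): [N Z E H W G]
  19. access D: MISS, evict N. Cache (old->new): [Z E H W G D]
  20. access W: HIT. Cache (old->new): [Z E H W G D]
Total: 12 hits, 8 misses, 2 evictions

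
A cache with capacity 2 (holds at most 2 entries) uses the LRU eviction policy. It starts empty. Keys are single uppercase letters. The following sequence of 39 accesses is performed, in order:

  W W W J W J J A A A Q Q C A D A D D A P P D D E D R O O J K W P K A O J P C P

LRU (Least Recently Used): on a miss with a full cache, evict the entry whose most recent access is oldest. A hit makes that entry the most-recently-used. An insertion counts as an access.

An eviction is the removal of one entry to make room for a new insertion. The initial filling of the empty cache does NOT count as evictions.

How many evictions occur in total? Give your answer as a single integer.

LRU simulation (capacity=2):
  1. access W: MISS. Cache (LRU->MRU): [W]
  2. access W: HIT. Cache (LRU->MRU): [W]
  3. access W: HIT. Cache (LRU->MRU): [W]
  4. access J: MISS. Cache (LRU->MRU): [W J]
  5. access W: HIT. Cache (LRU->MRU): [J W]
  6. access J: HIT. Cache (LRU->MRU): [W J]
  7. access J: HIT. Cache (LRU->MRU): [W J]
  8. access A: MISS, evict W. Cache (LRU->MRU): [J A]
  9. access A: HIT. Cache (LRU->MRU): [J A]
  10. access A: HIT. Cache (LRU->MRU): [J A]
  11. access Q: MISS, evict J. Cache (LRU->MRU): [A Q]
  12. access Q: HIT. Cache (LRU->MRU): [A Q]
  13. access C: MISS, evict A. Cache (LRU->MRU): [Q C]
  14. access A: MISS, evict Q. Cache (LRU->MRU): [C A]
  15. access D: MISS, evict C. Cache (LRU->MRU): [A D]
  16. access A: HIT. Cache (LRU->MRU): [D A]
  17. access D: HIT. Cache (LRU->MRU): [A D]
  18. access D: HIT. Cache (LRU->MRU): [A D]
  19. access A: HIT. Cache (LRU->MRU): [D A]
  20. access P: MISS, evict D. Cache (LRU->MRU): [A P]
  21. access P: HIT. Cache (LRU->MRU): [A P]
  22. access D: MISS, evict A. Cache (LRU->MRU): [P D]
  23. access D: HIT. Cache (LRU->MRU): [P D]
  24. access E: MISS, evict P. Cache (LRU->MRU): [D E]
  25. access D: HIT. Cache (LRU->MRU): [E D]
  26. access R: MISS, evict E. Cache (LRU->MRU): [D R]
  27. access O: MISS, evict D. Cache (LRU->MRU): [R O]
  28. access O: HIT. Cache (LRU->MRU): [R O]
  29. access J: MISS, evict R. Cache (LRU->MRU): [O J]
  30. access K: MISS, evict O. Cache (LRU->MRU): [J K]
  31. access W: MISS, evict J. Cache (LRU->MRU): [K W]
  32. access P: MISS, evict K. Cache (LRU->MRU): [W P]
  33. access K: MISS, evict W. Cache (LRU->MRU): [P K]
  34. access A: MISS, evict P. Cache (LRU->MRU): [K A]
  35. access O: MISS, evict K. Cache (LRU->MRU): [A O]
  36. access J: MISS, evict A. Cache (LRU->MRU): [O J]
  37. access P: MISS, evict O. Cache (LRU->MRU): [J P]
  38. access C: MISS, evict J. Cache (LRU->MRU): [P C]
  39. access P: HIT. Cache (LRU->MRU): [C P]
Total: 17 hits, 22 misses, 20 evictions

Answer: 20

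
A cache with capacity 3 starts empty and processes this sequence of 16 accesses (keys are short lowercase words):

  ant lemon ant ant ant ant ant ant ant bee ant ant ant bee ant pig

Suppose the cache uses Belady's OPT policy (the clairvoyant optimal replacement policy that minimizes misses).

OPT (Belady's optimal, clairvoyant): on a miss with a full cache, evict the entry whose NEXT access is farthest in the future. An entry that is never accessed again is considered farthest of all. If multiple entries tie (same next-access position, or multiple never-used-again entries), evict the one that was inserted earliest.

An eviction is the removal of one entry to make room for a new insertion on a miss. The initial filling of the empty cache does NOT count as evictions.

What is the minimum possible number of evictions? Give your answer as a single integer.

Answer: 1

Derivation:
OPT (Belady) simulation (capacity=3):
  1. access ant: MISS. Cache: [ant]
  2. access lemon: MISS. Cache: [ant lemon]
  3. access ant: HIT. Next use of ant: step 4. Cache: [ant lemon]
  4. access ant: HIT. Next use of ant: step 5. Cache: [ant lemon]
  5. access ant: HIT. Next use of ant: step 6. Cache: [ant lemon]
  6. access ant: HIT. Next use of ant: step 7. Cache: [ant lemon]
  7. access ant: HIT. Next use of ant: step 8. Cache: [ant lemon]
  8. access ant: HIT. Next use of ant: step 9. Cache: [ant lemon]
  9. access ant: HIT. Next use of ant: step 11. Cache: [ant lemon]
  10. access bee: MISS. Cache: [ant lemon bee]
  11. access ant: HIT. Next use of ant: step 12. Cache: [ant lemon bee]
  12. access ant: HIT. Next use of ant: step 13. Cache: [ant lemon bee]
  13. access ant: HIT. Next use of ant: step 15. Cache: [ant lemon bee]
  14. access bee: HIT. Next use of bee: never. Cache: [ant lemon bee]
  15. access ant: HIT. Next use of ant: never. Cache: [ant lemon bee]
  16. access pig: MISS, evict ant (next use: never). Cache: [lemon bee pig]
Total: 12 hits, 4 misses, 1 evictions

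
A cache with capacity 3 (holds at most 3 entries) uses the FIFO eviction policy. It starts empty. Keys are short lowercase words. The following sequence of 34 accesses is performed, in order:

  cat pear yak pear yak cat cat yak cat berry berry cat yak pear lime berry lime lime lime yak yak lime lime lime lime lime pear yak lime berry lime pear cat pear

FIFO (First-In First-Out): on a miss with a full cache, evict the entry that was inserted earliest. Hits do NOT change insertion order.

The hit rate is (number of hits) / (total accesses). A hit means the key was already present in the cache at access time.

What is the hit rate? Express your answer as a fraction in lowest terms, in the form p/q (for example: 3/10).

Answer: 10/17

Derivation:
FIFO simulation (capacity=3):
  1. access cat: MISS. Cache (old->new): [cat]
  2. access pear: MISS. Cache (old->new): [cat pear]
  3. access yak: MISS. Cache (old->new): [cat pear yak]
  4. access pear: HIT. Cache (old->new): [cat pear yak]
  5. access yak: HIT. Cache (old->new): [cat pear yak]
  6. access cat: HIT. Cache (old->new): [cat pear yak]
  7. access cat: HIT. Cache (old->new): [cat pear yak]
  8. access yak: HIT. Cache (old->new): [cat pear yak]
  9. access cat: HIT. Cache (old->new): [cat pear yak]
  10. access berry: MISS, evict cat. Cache (old->new): [pear yak berry]
  11. access berry: HIT. Cache (old->new): [pear yak berry]
  12. access cat: MISS, evict pear. Cache (old->new): [yak berry cat]
  13. access yak: HIT. Cache (old->new): [yak berry cat]
  14. access pear: MISS, evict yak. Cache (old->new): [berry cat pear]
  15. access lime: MISS, evict berry. Cache (old->new): [cat pear lime]
  16. access berry: MISS, evict cat. Cache (old->new): [pear lime berry]
  17. access lime: HIT. Cache (old->new): [pear lime berry]
  18. access lime: HIT. Cache (old->new): [pear lime berry]
  19. access lime: HIT. Cache (old->new): [pear lime berry]
  20. access yak: MISS, evict pear. Cache (old->new): [lime berry yak]
  21. access yak: HIT. Cache (old->new): [lime berry yak]
  22. access lime: HIT. Cache (old->new): [lime berry yak]
  23. access lime: HIT. Cache (old->new): [lime berry yak]
  24. access lime: HIT. Cache (old->new): [lime berry yak]
  25. access lime: HIT. Cache (old->new): [lime berry yak]
  26. access lime: HIT. Cache (old->new): [lime berry yak]
  27. access pear: MISS, evict lime. Cache (old->new): [berry yak pear]
  28. access yak: HIT. Cache (old->new): [berry yak pear]
  29. access lime: MISS, evict berry. Cache (old->new): [yak pear lime]
  30. access berry: MISS, evict yak. Cache (old->new): [pear lime berry]
  31. access lime: HIT. Cache (old->new): [pear lime berry]
  32. access pear: HIT. Cache (old->new): [pear lime berry]
  33. access cat: MISS, evict pear. Cache (old->new): [lime berry cat]
  34. access pear: MISS, evict lime. Cache (old->new): [berry cat pear]
Total: 20 hits, 14 misses, 11 evictions

Hit rate = 20/34 = 10/17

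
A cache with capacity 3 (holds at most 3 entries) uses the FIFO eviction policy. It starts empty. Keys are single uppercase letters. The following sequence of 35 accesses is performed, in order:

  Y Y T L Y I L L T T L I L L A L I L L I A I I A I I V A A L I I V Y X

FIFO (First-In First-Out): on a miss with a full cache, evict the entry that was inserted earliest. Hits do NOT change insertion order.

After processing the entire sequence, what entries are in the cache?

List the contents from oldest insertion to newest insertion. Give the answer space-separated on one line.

FIFO simulation (capacity=3):
  1. access Y: MISS. Cache (old->new): [Y]
  2. access Y: HIT. Cache (old->new): [Y]
  3. access T: MISS. Cache (old->new): [Y T]
  4. access L: MISS. Cache (old->new): [Y T L]
  5. access Y: HIT. Cache (old->new): [Y T L]
  6. access I: MISS, evict Y. Cache (old->new): [T L I]
  7. access L: HIT. Cache (old->new): [T L I]
  8. access L: HIT. Cache (old->new): [T L I]
  9. access T: HIT. Cache (old->new): [T L I]
  10. access T: HIT. Cache (old->new): [T L I]
  11. access L: HIT. Cache (old->new): [T L I]
  12. access I: HIT. Cache (old->new): [T L I]
  13. access L: HIT. Cache (old->new): [T L I]
  14. access L: HIT. Cache (old->new): [T L I]
  15. access A: MISS, evict T. Cache (old->new): [L I A]
  16. access L: HIT. Cache (old->new): [L I A]
  17. access I: HIT. Cache (old->new): [L I A]
  18. access L: HIT. Cache (old->new): [L I A]
  19. access L: HIT. Cache (old->new): [L I A]
  20. access I: HIT. Cache (old->new): [L I A]
  21. access A: HIT. Cache (old->new): [L I A]
  22. access I: HIT. Cache (old->new): [L I A]
  23. access I: HIT. Cache (old->new): [L I A]
  24. access A: HIT. Cache (old->new): [L I A]
  25. access I: HIT. Cache (old->new): [L I A]
  26. access I: HIT. Cache (old->new): [L I A]
  27. access V: MISS, evict L. Cache (old->new): [I A V]
  28. access A: HIT. Cache (old->new): [I A V]
  29. access A: HIT. Cache (old->new): [I A V]
  30. access L: MISS, evict I. Cache (old->new): [A V L]
  31. access I: MISS, evict A. Cache (old->new): [V L I]
  32. access I: HIT. Cache (old->new): [V L I]
  33. access V: HIT. Cache (old->new): [V L I]
  34. access Y: MISS, evict V. Cache (old->new): [L I Y]
  35. access X: MISS, evict L. Cache (old->new): [I Y X]
Total: 25 hits, 10 misses, 7 evictions

Answer: I Y X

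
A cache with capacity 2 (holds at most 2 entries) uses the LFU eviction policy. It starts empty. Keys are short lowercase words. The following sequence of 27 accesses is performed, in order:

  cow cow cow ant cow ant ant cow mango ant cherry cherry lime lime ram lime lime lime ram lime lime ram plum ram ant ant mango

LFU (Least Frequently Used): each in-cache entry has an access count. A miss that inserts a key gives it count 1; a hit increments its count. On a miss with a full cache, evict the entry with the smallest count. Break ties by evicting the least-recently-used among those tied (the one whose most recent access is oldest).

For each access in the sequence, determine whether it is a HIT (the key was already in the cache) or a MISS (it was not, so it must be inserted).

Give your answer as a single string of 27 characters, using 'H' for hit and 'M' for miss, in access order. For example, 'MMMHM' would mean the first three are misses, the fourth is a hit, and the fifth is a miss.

Answer: MHHMHHHHMMMHMHMMHHMMHMMMMHM

Derivation:
LFU simulation (capacity=2):
  1. access cow: MISS. Cache: [cow(c=1)]
  2. access cow: HIT, count now 2. Cache: [cow(c=2)]
  3. access cow: HIT, count now 3. Cache: [cow(c=3)]
  4. access ant: MISS. Cache: [ant(c=1) cow(c=3)]
  5. access cow: HIT, count now 4. Cache: [ant(c=1) cow(c=4)]
  6. access ant: HIT, count now 2. Cache: [ant(c=2) cow(c=4)]
  7. access ant: HIT, count now 3. Cache: [ant(c=3) cow(c=4)]
  8. access cow: HIT, count now 5. Cache: [ant(c=3) cow(c=5)]
  9. access mango: MISS, evict ant(c=3). Cache: [mango(c=1) cow(c=5)]
  10. access ant: MISS, evict mango(c=1). Cache: [ant(c=1) cow(c=5)]
  11. access cherry: MISS, evict ant(c=1). Cache: [cherry(c=1) cow(c=5)]
  12. access cherry: HIT, count now 2. Cache: [cherry(c=2) cow(c=5)]
  13. access lime: MISS, evict cherry(c=2). Cache: [lime(c=1) cow(c=5)]
  14. access lime: HIT, count now 2. Cache: [lime(c=2) cow(c=5)]
  15. access ram: MISS, evict lime(c=2). Cache: [ram(c=1) cow(c=5)]
  16. access lime: MISS, evict ram(c=1). Cache: [lime(c=1) cow(c=5)]
  17. access lime: HIT, count now 2. Cache: [lime(c=2) cow(c=5)]
  18. access lime: HIT, count now 3. Cache: [lime(c=3) cow(c=5)]
  19. access ram: MISS, evict lime(c=3). Cache: [ram(c=1) cow(c=5)]
  20. access lime: MISS, evict ram(c=1). Cache: [lime(c=1) cow(c=5)]
  21. access lime: HIT, count now 2. Cache: [lime(c=2) cow(c=5)]
  22. access ram: MISS, evict lime(c=2). Cache: [ram(c=1) cow(c=5)]
  23. access plum: MISS, evict ram(c=1). Cache: [plum(c=1) cow(c=5)]
  24. access ram: MISS, evict plum(c=1). Cache: [ram(c=1) cow(c=5)]
  25. access ant: MISS, evict ram(c=1). Cache: [ant(c=1) cow(c=5)]
  26. access ant: HIT, count now 2. Cache: [ant(c=2) cow(c=5)]
  27. access mango: MISS, evict ant(c=2). Cache: [mango(c=1) cow(c=5)]
Total: 12 hits, 15 misses, 13 evictions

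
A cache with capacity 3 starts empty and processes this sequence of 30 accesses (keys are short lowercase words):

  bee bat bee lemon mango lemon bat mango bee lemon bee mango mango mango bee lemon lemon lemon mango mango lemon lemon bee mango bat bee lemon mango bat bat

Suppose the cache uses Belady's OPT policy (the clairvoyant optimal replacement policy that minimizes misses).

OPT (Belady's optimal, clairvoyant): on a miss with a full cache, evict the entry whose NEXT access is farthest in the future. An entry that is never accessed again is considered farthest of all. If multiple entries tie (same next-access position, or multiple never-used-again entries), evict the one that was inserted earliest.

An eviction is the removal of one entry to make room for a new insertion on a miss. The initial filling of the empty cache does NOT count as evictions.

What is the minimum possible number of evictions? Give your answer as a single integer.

Answer: 4

Derivation:
OPT (Belady) simulation (capacity=3):
  1. access bee: MISS. Cache: [bee]
  2. access bat: MISS. Cache: [bee bat]
  3. access bee: HIT. Next use of bee: step 9. Cache: [bee bat]
  4. access lemon: MISS. Cache: [bee bat lemon]
  5. access mango: MISS, evict bee (next use: step 9). Cache: [bat lemon mango]
  6. access lemon: HIT. Next use of lemon: step 10. Cache: [bat lemon mango]
  7. access bat: HIT. Next use of bat: step 25. Cache: [bat lemon mango]
  8. access mango: HIT. Next use of mango: step 12. Cache: [bat lemon mango]
  9. access bee: MISS, evict bat (next use: step 25). Cache: [lemon mango bee]
  10. access lemon: HIT. Next use of lemon: step 16. Cache: [lemon mango bee]
  11. access bee: HIT. Next use of bee: step 15. Cache: [lemon mango bee]
  12. access mango: HIT. Next use of mango: step 13. Cache: [lemon mango bee]
  13. access mango: HIT. Next use of mango: step 14. Cache: [lemon mango bee]
  14. access mango: HIT. Next use of mango: step 19. Cache: [lemon mango bee]
  15. access bee: HIT. Next use of bee: step 23. Cache: [lemon mango bee]
  16. access lemon: HIT. Next use of lemon: step 17. Cache: [lemon mango bee]
  17. access lemon: HIT. Next use of lemon: step 18. Cache: [lemon mango bee]
  18. access lemon: HIT. Next use of lemon: step 21. Cache: [lemon mango bee]
  19. access mango: HIT. Next use of mango: step 20. Cache: [lemon mango bee]
  20. access mango: HIT. Next use of mango: step 24. Cache: [lemon mango bee]
  21. access lemon: HIT. Next use of lemon: step 22. Cache: [lemon mango bee]
  22. access lemon: HIT. Next use of lemon: step 27. Cache: [lemon mango bee]
  23. access bee: HIT. Next use of bee: step 26. Cache: [lemon mango bee]
  24. access mango: HIT. Next use of mango: step 28. Cache: [lemon mango bee]
  25. access bat: MISS, evict mango (next use: step 28). Cache: [lemon bee bat]
  26. access bee: HIT. Next use of bee: never. Cache: [lemon bee bat]
  27. access lemon: HIT. Next use of lemon: never. Cache: [lemon bee bat]
  28. access mango: MISS, evict lemon (next use: never). Cache: [bee bat mango]
  29. access bat: HIT. Next use of bat: step 30. Cache: [bee bat mango]
  30. access bat: HIT. Next use of bat: never. Cache: [bee bat mango]
Total: 23 hits, 7 misses, 4 evictions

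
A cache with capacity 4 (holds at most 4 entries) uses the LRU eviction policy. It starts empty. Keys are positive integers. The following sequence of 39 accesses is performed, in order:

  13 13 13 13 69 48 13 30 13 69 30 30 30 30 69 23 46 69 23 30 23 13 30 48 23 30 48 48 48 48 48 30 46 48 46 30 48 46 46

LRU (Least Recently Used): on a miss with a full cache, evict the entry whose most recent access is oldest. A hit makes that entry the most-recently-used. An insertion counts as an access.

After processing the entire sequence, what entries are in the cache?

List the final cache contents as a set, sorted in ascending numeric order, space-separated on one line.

LRU simulation (capacity=4):
  1. access 13: MISS. Cache (LRU->MRU): [13]
  2. access 13: HIT. Cache (LRU->MRU): [13]
  3. access 13: HIT. Cache (LRU->MRU): [13]
  4. access 13: HIT. Cache (LRU->MRU): [13]
  5. access 69: MISS. Cache (LRU->MRU): [13 69]
  6. access 48: MISS. Cache (LRU->MRU): [13 69 48]
  7. access 13: HIT. Cache (LRU->MRU): [69 48 13]
  8. access 30: MISS. Cache (LRU->MRU): [69 48 13 30]
  9. access 13: HIT. Cache (LRU->MRU): [69 48 30 13]
  10. access 69: HIT. Cache (LRU->MRU): [48 30 13 69]
  11. access 30: HIT. Cache (LRU->MRU): [48 13 69 30]
  12. access 30: HIT. Cache (LRU->MRU): [48 13 69 30]
  13. access 30: HIT. Cache (LRU->MRU): [48 13 69 30]
  14. access 30: HIT. Cache (LRU->MRU): [48 13 69 30]
  15. access 69: HIT. Cache (LRU->MRU): [48 13 30 69]
  16. access 23: MISS, evict 48. Cache (LRU->MRU): [13 30 69 23]
  17. access 46: MISS, evict 13. Cache (LRU->MRU): [30 69 23 46]
  18. access 69: HIT. Cache (LRU->MRU): [30 23 46 69]
  19. access 23: HIT. Cache (LRU->MRU): [30 46 69 23]
  20. access 30: HIT. Cache (LRU->MRU): [46 69 23 30]
  21. access 23: HIT. Cache (LRU->MRU): [46 69 30 23]
  22. access 13: MISS, evict 46. Cache (LRU->MRU): [69 30 23 13]
  23. access 30: HIT. Cache (LRU->MRU): [69 23 13 30]
  24. access 48: MISS, evict 69. Cache (LRU->MRU): [23 13 30 48]
  25. access 23: HIT. Cache (LRU->MRU): [13 30 48 23]
  26. access 30: HIT. Cache (LRU->MRU): [13 48 23 30]
  27. access 48: HIT. Cache (LRU->MRU): [13 23 30 48]
  28. access 48: HIT. Cache (LRU->MRU): [13 23 30 48]
  29. access 48: HIT. Cache (LRU->MRU): [13 23 30 48]
  30. access 48: HIT. Cache (LRU->MRU): [13 23 30 48]
  31. access 48: HIT. Cache (LRU->MRU): [13 23 30 48]
  32. access 30: HIT. Cache (LRU->MRU): [13 23 48 30]
  33. access 46: MISS, evict 13. Cache (LRU->MRU): [23 48 30 46]
  34. access 48: HIT. Cache (LRU->MRU): [23 30 46 48]
  35. access 46: HIT. Cache (LRU->MRU): [23 30 48 46]
  36. access 30: HIT. Cache (LRU->MRU): [23 48 46 30]
  37. access 48: HIT. Cache (LRU->MRU): [23 46 30 48]
  38. access 46: HIT. Cache (LRU->MRU): [23 30 48 46]
  39. access 46: HIT. Cache (LRU->MRU): [23 30 48 46]
Total: 30 hits, 9 misses, 5 evictions

Answer: 23 30 46 48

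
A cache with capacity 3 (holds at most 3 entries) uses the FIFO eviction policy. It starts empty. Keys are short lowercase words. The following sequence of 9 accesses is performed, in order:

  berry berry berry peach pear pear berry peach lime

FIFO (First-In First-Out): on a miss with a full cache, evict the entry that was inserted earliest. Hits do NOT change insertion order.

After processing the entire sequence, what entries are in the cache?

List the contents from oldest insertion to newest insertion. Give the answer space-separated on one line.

FIFO simulation (capacity=3):
  1. access berry: MISS. Cache (old->new): [berry]
  2. access berry: HIT. Cache (old->new): [berry]
  3. access berry: HIT. Cache (old->new): [berry]
  4. access peach: MISS. Cache (old->new): [berry peach]
  5. access pear: MISS. Cache (old->new): [berry peach pear]
  6. access pear: HIT. Cache (old->new): [berry peach pear]
  7. access berry: HIT. Cache (old->new): [berry peach pear]
  8. access peach: HIT. Cache (old->new): [berry peach pear]
  9. access lime: MISS, evict berry. Cache (old->new): [peach pear lime]
Total: 5 hits, 4 misses, 1 evictions

Answer: peach pear lime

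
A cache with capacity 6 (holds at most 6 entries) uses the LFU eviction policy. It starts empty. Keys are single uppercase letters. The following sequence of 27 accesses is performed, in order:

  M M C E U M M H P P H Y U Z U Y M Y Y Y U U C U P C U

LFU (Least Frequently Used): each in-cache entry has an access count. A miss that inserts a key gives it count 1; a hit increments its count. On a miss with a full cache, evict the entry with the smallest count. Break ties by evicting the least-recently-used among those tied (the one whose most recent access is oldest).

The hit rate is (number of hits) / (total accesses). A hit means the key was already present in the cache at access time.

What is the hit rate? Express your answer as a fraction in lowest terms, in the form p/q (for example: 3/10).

Answer: 2/3

Derivation:
LFU simulation (capacity=6):
  1. access M: MISS. Cache: [M(c=1)]
  2. access M: HIT, count now 2. Cache: [M(c=2)]
  3. access C: MISS. Cache: [C(c=1) M(c=2)]
  4. access E: MISS. Cache: [C(c=1) E(c=1) M(c=2)]
  5. access U: MISS. Cache: [C(c=1) E(c=1) U(c=1) M(c=2)]
  6. access M: HIT, count now 3. Cache: [C(c=1) E(c=1) U(c=1) M(c=3)]
  7. access M: HIT, count now 4. Cache: [C(c=1) E(c=1) U(c=1) M(c=4)]
  8. access H: MISS. Cache: [C(c=1) E(c=1) U(c=1) H(c=1) M(c=4)]
  9. access P: MISS. Cache: [C(c=1) E(c=1) U(c=1) H(c=1) P(c=1) M(c=4)]
  10. access P: HIT, count now 2. Cache: [C(c=1) E(c=1) U(c=1) H(c=1) P(c=2) M(c=4)]
  11. access H: HIT, count now 2. Cache: [C(c=1) E(c=1) U(c=1) P(c=2) H(c=2) M(c=4)]
  12. access Y: MISS, evict C(c=1). Cache: [E(c=1) U(c=1) Y(c=1) P(c=2) H(c=2) M(c=4)]
  13. access U: HIT, count now 2. Cache: [E(c=1) Y(c=1) P(c=2) H(c=2) U(c=2) M(c=4)]
  14. access Z: MISS, evict E(c=1). Cache: [Y(c=1) Z(c=1) P(c=2) H(c=2) U(c=2) M(c=4)]
  15. access U: HIT, count now 3. Cache: [Y(c=1) Z(c=1) P(c=2) H(c=2) U(c=3) M(c=4)]
  16. access Y: HIT, count now 2. Cache: [Z(c=1) P(c=2) H(c=2) Y(c=2) U(c=3) M(c=4)]
  17. access M: HIT, count now 5. Cache: [Z(c=1) P(c=2) H(c=2) Y(c=2) U(c=3) M(c=5)]
  18. access Y: HIT, count now 3. Cache: [Z(c=1) P(c=2) H(c=2) U(c=3) Y(c=3) M(c=5)]
  19. access Y: HIT, count now 4. Cache: [Z(c=1) P(c=2) H(c=2) U(c=3) Y(c=4) M(c=5)]
  20. access Y: HIT, count now 5. Cache: [Z(c=1) P(c=2) H(c=2) U(c=3) M(c=5) Y(c=5)]
  21. access U: HIT, count now 4. Cache: [Z(c=1) P(c=2) H(c=2) U(c=4) M(c=5) Y(c=5)]
  22. access U: HIT, count now 5. Cache: [Z(c=1) P(c=2) H(c=2) M(c=5) Y(c=5) U(c=5)]
  23. access C: MISS, evict Z(c=1). Cache: [C(c=1) P(c=2) H(c=2) M(c=5) Y(c=5) U(c=5)]
  24. access U: HIT, count now 6. Cache: [C(c=1) P(c=2) H(c=2) M(c=5) Y(c=5) U(c=6)]
  25. access P: HIT, count now 3. Cache: [C(c=1) H(c=2) P(c=3) M(c=5) Y(c=5) U(c=6)]
  26. access C: HIT, count now 2. Cache: [H(c=2) C(c=2) P(c=3) M(c=5) Y(c=5) U(c=6)]
  27. access U: HIT, count now 7. Cache: [H(c=2) C(c=2) P(c=3) M(c=5) Y(c=5) U(c=7)]
Total: 18 hits, 9 misses, 3 evictions

Hit rate = 18/27 = 2/3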